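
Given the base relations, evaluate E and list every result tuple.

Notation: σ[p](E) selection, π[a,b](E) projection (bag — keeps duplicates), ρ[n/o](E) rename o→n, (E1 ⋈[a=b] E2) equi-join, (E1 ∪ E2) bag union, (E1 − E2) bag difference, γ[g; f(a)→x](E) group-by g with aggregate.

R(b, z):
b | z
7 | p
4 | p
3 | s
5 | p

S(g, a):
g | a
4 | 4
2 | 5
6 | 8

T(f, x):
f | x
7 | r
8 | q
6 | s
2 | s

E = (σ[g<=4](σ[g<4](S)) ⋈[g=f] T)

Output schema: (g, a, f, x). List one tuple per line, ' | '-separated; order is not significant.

Per-node cardinality:
  S → 3
  σ[g<4](S) → 1
  σ[g<=4](σ[g<4](S)) → 1
  T → 4
  (σ[g<=4](σ[g<4](S)) ⋈[g=f] T) → 1

== RESULT ==
g | a | f | x
2 | 5 | 2 | s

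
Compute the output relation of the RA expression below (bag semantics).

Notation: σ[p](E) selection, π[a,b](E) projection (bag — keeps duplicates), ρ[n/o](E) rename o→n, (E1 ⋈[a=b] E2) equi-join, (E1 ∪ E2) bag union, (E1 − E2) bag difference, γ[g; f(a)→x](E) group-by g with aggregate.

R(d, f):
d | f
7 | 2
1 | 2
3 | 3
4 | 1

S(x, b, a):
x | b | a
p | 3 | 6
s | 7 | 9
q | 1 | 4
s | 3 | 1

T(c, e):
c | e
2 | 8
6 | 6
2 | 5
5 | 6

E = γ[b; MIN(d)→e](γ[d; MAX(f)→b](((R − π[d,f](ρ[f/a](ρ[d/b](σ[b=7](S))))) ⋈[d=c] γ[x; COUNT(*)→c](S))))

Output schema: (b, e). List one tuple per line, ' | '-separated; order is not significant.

Subexpression sizes:
  R → 4
  S → 4
  σ[b=7](S) → 1
  ρ[d/b](σ[b=7](S)) → 1
  ρ[f/a](ρ[d/b](σ[b=7](S))) → 1
  π[d,f](ρ[f/a](ρ[d/b](σ[b=7](S)))) → 1
  (R − π[d,f](ρ[f/a](ρ[d/b](σ[b=7](S))))) → 4
  S → 4
  γ[x; COUNT(*)→c](S) → 3
  ((R − π[d,f](ρ[f/a](ρ[d/b](σ[b=7](S))))) ⋈[d=c] γ[x; COUNT(*)→c](S)) → 2
  γ[d; MAX(f)→b](((R − π[d,f](ρ[f/a](ρ[d/b](σ[b=7](S))))) ⋈[d=c] γ[x; COUNT(*)→c](S))) → 1
  γ[b; MIN(d)→e](γ[d; MAX(f)→b](((R − π[d,f](ρ[f/a](ρ[d/b](σ[b=7](S))))) ⋈[d=c] γ[x; COUNT(*)→c](S)))) → 1

== RESULT ==
b | e
2 | 1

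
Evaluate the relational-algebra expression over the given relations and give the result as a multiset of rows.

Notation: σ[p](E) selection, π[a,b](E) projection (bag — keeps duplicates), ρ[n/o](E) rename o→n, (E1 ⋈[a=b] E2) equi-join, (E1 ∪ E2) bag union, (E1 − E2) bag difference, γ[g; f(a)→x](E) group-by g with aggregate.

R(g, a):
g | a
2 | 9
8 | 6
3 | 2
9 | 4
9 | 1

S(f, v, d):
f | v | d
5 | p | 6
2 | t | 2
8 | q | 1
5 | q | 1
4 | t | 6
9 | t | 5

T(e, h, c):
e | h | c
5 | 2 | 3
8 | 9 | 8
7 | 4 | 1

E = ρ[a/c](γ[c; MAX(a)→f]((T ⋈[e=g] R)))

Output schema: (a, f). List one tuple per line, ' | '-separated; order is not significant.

Subexpression sizes:
  T → 3
  R → 5
  (T ⋈[e=g] R) → 1
  γ[c; MAX(a)→f]((T ⋈[e=g] R)) → 1
  ρ[a/c](γ[c; MAX(a)→f]((T ⋈[e=g] R))) → 1

== RESULT ==
a | f
8 | 6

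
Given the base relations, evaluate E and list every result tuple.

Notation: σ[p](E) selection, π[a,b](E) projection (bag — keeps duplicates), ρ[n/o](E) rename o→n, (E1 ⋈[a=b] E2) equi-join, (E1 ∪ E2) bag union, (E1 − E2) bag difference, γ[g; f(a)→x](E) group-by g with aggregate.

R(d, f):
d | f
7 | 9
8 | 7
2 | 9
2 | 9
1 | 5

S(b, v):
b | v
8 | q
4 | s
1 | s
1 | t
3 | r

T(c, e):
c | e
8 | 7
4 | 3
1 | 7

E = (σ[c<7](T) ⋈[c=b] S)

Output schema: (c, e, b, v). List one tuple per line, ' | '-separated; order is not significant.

Row counts bottom-up:
  T → 3
  σ[c<7](T) → 2
  S → 5
  (σ[c<7](T) ⋈[c=b] S) → 3

== RESULT ==
c | e | b | v
1 | 7 | 1 | s
1 | 7 | 1 | t
4 | 3 | 4 | s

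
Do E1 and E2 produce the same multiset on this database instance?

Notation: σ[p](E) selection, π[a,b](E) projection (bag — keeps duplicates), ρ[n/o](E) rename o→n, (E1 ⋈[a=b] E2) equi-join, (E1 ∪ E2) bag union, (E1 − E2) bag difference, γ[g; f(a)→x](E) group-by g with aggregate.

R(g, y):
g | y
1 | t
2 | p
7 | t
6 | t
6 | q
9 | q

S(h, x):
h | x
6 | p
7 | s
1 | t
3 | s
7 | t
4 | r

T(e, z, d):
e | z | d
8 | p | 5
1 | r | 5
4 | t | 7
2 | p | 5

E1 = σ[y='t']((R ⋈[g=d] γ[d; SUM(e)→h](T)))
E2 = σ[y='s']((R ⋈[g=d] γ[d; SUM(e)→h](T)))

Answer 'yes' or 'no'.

E1 subexpression sizes:
  R → 6
  T → 4
  γ[d; SUM(e)→h](T) → 2
  (R ⋈[g=d] γ[d; SUM(e)→h](T)) → 1
  σ[y='t']((R ⋈[g=d] γ[d; SUM(e)→h](T))) → 1
E2 subexpression sizes:
  R → 6
  T → 4
  γ[d; SUM(e)→h](T) → 2
  (R ⋈[g=d] γ[d; SUM(e)→h](T)) → 1
  σ[y='s']((R ⋈[g=d] γ[d; SUM(e)→h](T))) → 0

E1 result:
g | y | d | h
7 | t | 7 | 4
E2 result:
g | y | d | h
(0 rows)
Witness: (7, 't', 7, 4) appears 1× in E1 but 0× in E2.

no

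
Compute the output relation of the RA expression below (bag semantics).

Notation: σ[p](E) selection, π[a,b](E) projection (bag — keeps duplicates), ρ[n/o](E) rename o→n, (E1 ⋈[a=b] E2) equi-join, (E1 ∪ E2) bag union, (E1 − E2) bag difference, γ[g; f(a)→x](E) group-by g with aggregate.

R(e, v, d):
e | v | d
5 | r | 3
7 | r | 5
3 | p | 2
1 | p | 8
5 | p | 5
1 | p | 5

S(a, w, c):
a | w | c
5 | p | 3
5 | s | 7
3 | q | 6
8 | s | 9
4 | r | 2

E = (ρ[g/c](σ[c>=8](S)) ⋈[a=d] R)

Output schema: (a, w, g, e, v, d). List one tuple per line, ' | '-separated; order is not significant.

Subexpression sizes:
  S → 5
  σ[c>=8](S) → 1
  ρ[g/c](σ[c>=8](S)) → 1
  R → 6
  (ρ[g/c](σ[c>=8](S)) ⋈[a=d] R) → 1

== RESULT ==
a | w | g | e | v | d
8 | s | 9 | 1 | p | 8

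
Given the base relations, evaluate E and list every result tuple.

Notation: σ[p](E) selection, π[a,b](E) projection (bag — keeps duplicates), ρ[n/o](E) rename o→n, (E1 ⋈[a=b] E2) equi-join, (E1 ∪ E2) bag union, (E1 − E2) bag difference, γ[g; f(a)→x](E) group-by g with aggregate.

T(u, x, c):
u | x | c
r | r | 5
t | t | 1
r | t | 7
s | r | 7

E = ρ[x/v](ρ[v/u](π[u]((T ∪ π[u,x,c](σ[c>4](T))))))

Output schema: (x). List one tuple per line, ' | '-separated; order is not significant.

Subexpression sizes:
  T → 4
  T → 4
  σ[c>4](T) → 3
  π[u,x,c](σ[c>4](T)) → 3
  (T ∪ π[u,x,c](σ[c>4](T))) → 7
  π[u]((T ∪ π[u,x,c](σ[c>4](T)))) → 7
  ρ[v/u](π[u]((T ∪ π[u,x,c](σ[c>4](T))))) → 7
  ρ[x/v](ρ[v/u](π[u]((T ∪ π[u,x,c](σ[c>4](T)))))) → 7

== RESULT ==
x
r
r
r
r
s
s
t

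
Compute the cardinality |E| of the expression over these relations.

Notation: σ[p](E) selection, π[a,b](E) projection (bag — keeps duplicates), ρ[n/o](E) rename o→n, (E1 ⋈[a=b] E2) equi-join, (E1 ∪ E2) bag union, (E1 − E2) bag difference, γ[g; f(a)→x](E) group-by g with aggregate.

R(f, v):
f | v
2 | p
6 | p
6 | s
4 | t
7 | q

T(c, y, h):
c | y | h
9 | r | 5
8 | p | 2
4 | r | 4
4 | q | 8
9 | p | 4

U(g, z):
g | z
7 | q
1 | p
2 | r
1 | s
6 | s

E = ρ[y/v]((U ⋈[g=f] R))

Per-node cardinality:
  U → 5
  R → 5
  (U ⋈[g=f] R) → 4
  ρ[y/v]((U ⋈[g=f] R)) → 4

|E| = 4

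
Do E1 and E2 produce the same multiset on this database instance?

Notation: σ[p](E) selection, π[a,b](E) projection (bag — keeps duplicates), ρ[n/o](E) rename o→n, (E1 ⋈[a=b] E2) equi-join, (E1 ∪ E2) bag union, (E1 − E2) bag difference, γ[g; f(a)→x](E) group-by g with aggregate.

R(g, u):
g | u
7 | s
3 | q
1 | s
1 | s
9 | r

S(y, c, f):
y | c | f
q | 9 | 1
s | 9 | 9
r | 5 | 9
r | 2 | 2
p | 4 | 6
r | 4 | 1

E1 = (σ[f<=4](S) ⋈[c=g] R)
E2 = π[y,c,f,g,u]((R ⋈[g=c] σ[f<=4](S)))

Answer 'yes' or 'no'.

E1 stepwise |·|:
  S → 6
  σ[f<=4](S) → 3
  R → 5
  (σ[f<=4](S) ⋈[c=g] R) → 1
E2 stepwise |·|:
  R → 5
  S → 6
  σ[f<=4](S) → 3
  (R ⋈[g=c] σ[f<=4](S)) → 1
  π[y,c,f,g,u]((R ⋈[g=c] σ[f<=4](S))) → 1

E1 and E2 produce the same multiset:
y | c | f | g | u
q | 9 | 1 | 9 | r

yes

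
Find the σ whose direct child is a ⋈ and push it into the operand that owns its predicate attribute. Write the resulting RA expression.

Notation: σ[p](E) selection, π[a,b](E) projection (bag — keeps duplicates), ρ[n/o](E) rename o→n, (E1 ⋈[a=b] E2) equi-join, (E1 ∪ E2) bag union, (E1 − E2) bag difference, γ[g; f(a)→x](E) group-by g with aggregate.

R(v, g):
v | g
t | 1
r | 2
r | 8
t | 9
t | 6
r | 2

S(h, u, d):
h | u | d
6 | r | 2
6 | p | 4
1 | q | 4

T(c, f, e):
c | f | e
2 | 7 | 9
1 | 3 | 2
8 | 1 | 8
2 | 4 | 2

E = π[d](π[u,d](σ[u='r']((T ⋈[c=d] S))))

σ filters on u, owned by the right side.
E' = π[d](π[u,d]((T ⋈[c=d] σ[u='r'](S))))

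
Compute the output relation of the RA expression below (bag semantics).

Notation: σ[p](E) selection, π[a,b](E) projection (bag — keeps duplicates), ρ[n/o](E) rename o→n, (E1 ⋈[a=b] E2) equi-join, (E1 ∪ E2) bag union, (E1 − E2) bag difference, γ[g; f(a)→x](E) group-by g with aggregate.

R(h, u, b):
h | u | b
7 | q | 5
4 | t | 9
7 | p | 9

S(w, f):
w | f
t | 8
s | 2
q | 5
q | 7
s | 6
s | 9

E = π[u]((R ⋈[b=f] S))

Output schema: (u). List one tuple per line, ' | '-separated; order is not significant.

Stepwise |·|:
  R → 3
  S → 6
  (R ⋈[b=f] S) → 3
  π[u]((R ⋈[b=f] S)) → 3

== RESULT ==
u
p
q
t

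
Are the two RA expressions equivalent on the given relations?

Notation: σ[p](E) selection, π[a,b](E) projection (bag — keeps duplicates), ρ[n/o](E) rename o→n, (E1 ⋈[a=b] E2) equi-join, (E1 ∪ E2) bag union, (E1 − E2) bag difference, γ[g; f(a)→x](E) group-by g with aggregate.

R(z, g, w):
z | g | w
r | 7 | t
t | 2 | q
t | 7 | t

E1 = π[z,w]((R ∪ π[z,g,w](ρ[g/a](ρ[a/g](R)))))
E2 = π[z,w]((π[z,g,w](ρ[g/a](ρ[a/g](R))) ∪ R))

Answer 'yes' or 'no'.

E1 stepwise |·|:
  R → 3
  R → 3
  ρ[a/g](R) → 3
  ρ[g/a](ρ[a/g](R)) → 3
  π[z,g,w](ρ[g/a](ρ[a/g](R))) → 3
  (R ∪ π[z,g,w](ρ[g/a](ρ[a/g](R)))) → 6
  π[z,w]((R ∪ π[z,g,w](ρ[g/a](ρ[a/g](R))))) → 6
E2 stepwise |·|:
  R → 3
  ρ[a/g](R) → 3
  ρ[g/a](ρ[a/g](R)) → 3
  π[z,g,w](ρ[g/a](ρ[a/g](R))) → 3
  R → 3
  (π[z,g,w](ρ[g/a](ρ[a/g](R))) ∪ R) → 6
  π[z,w]((π[z,g,w](ρ[g/a](ρ[a/g](R))) ∪ R)) → 6

E1 and E2 produce the same multiset:
z | w
r | t
r | t
t | q
t | q
t | t
t | t

yes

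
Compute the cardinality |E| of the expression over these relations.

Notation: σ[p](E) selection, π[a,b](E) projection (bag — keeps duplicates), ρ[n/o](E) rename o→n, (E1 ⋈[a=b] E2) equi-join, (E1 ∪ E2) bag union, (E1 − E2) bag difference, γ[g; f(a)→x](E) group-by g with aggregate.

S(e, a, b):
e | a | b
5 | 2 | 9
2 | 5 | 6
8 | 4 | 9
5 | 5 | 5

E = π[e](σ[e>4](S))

Per-node cardinality:
  S → 4
  σ[e>4](S) → 3
  π[e](σ[e>4](S)) → 3

|E| = 3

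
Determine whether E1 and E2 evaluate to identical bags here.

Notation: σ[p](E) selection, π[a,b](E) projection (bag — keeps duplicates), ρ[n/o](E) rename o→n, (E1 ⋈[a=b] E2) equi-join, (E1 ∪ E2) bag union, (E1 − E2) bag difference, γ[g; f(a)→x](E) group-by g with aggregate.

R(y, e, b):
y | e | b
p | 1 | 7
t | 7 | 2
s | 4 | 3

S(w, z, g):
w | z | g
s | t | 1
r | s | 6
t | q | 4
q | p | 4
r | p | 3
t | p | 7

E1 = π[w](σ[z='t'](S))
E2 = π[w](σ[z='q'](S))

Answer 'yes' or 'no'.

E1 stepwise |·|:
  S → 6
  σ[z='t'](S) → 1
  π[w](σ[z='t'](S)) → 1
E2 stepwise |·|:
  S → 6
  σ[z='q'](S) → 1
  π[w](σ[z='q'](S)) → 1

E1 result:
w
s
E2 result:
w
t
Witness: ('t',) appears 0× in E1 but 1× in E2.

no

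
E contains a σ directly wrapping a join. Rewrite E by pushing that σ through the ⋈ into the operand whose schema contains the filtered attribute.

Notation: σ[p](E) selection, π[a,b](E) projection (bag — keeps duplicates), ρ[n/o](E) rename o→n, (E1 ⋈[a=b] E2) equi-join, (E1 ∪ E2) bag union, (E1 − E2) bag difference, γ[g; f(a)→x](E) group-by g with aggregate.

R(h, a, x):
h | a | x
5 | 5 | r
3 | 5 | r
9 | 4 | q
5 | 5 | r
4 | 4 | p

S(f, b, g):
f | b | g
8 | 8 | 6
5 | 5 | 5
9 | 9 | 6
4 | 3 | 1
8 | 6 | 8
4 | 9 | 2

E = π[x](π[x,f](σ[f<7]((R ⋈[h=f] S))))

σ filters on f, owned by the right side.
E' = π[x](π[x,f]((R ⋈[h=f] σ[f<7](S))))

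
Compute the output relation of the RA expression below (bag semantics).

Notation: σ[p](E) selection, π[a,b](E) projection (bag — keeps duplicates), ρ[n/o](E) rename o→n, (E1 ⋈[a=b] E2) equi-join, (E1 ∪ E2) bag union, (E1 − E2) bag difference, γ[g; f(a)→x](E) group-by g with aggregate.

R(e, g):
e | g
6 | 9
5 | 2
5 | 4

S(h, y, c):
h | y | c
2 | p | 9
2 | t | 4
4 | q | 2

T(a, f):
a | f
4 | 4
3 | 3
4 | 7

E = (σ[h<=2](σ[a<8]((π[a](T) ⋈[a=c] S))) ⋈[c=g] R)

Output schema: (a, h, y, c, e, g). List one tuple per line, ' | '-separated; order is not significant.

Stepwise |·|:
  T → 3
  π[a](T) → 3
  S → 3
  (π[a](T) ⋈[a=c] S) → 2
  σ[a<8]((π[a](T) ⋈[a=c] S)) → 2
  σ[h<=2](σ[a<8]((π[a](T) ⋈[a=c] S))) → 2
  R → 3
  (σ[h<=2](σ[a<8]((π[a](T) ⋈[a=c] S))) ⋈[c=g] R) → 2

== RESULT ==
a | h | y | c | e | g
4 | 2 | t | 4 | 5 | 4
4 | 2 | t | 4 | 5 | 4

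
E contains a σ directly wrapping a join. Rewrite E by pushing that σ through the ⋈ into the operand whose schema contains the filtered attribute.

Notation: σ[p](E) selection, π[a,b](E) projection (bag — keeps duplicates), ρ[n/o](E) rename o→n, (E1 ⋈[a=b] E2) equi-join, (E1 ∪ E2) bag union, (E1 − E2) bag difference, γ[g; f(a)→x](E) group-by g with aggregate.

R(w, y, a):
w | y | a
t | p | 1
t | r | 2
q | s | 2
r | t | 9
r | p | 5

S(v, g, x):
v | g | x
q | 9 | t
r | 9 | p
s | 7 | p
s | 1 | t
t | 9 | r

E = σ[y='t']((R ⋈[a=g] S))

σ filters on y, owned by the left side.
E' = (σ[y='t'](R) ⋈[a=g] S)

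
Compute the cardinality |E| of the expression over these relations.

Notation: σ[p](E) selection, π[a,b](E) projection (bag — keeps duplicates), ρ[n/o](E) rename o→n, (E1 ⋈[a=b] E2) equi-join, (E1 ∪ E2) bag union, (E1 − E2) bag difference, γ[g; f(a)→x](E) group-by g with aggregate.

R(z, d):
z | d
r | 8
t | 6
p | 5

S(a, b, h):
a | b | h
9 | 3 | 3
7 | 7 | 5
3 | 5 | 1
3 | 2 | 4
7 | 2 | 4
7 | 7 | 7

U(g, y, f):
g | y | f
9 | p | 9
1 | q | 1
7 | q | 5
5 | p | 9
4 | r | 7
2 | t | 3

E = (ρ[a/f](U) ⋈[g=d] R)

Row counts bottom-up:
  U → 6
  ρ[a/f](U) → 6
  R → 3
  (ρ[a/f](U) ⋈[g=d] R) → 1

|E| = 1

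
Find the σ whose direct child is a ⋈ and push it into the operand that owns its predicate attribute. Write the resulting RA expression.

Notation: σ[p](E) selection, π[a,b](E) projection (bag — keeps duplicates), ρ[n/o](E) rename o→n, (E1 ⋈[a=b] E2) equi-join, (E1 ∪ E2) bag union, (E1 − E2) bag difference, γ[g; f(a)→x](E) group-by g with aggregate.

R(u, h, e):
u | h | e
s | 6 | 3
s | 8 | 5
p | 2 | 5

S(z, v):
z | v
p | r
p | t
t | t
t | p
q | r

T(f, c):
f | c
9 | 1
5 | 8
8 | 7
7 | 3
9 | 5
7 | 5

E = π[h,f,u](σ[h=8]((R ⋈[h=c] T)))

σ filters on h, owned by the left side.
E' = π[h,f,u]((σ[h=8](R) ⋈[h=c] T))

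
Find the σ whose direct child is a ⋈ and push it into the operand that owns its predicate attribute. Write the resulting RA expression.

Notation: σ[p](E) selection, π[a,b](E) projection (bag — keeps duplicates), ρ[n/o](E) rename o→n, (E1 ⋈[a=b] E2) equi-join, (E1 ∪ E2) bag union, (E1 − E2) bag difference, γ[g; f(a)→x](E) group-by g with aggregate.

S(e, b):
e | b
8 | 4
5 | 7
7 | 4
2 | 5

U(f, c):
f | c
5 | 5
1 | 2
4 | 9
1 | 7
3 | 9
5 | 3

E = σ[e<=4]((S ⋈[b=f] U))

σ filters on e, owned by the left side.
E' = (σ[e<=4](S) ⋈[b=f] U)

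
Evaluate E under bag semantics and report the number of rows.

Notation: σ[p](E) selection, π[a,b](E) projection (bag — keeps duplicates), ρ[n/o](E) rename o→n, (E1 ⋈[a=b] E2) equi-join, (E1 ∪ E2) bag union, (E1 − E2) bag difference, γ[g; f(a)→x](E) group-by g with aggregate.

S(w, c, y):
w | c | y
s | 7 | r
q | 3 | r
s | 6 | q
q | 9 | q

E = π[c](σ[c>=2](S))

Per-node cardinality:
  S → 4
  σ[c>=2](S) → 4
  π[c](σ[c>=2](S)) → 4

|E| = 4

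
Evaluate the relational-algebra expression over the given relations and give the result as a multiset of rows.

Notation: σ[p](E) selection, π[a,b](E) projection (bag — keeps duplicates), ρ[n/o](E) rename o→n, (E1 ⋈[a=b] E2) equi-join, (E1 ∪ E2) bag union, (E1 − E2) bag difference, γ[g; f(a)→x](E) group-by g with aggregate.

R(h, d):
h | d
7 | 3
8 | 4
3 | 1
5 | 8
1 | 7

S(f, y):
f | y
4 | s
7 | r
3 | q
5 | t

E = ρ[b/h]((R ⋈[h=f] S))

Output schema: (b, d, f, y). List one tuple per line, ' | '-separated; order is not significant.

Per-node cardinality:
  R → 5
  S → 4
  (R ⋈[h=f] S) → 3
  ρ[b/h]((R ⋈[h=f] S)) → 3

== RESULT ==
b | d | f | y
3 | 1 | 3 | q
5 | 8 | 5 | t
7 | 3 | 7 | r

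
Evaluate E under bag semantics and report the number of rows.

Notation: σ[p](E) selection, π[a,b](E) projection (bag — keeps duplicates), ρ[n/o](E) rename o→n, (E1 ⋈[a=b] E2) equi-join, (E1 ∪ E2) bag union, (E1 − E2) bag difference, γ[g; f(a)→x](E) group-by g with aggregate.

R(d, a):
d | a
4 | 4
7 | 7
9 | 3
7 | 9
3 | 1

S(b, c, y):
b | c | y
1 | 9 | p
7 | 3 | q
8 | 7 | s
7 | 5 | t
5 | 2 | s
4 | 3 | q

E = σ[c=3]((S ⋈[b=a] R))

Row counts bottom-up:
  S → 6
  R → 5
  (S ⋈[b=a] R) → 4
  σ[c=3]((S ⋈[b=a] R)) → 2

|E| = 2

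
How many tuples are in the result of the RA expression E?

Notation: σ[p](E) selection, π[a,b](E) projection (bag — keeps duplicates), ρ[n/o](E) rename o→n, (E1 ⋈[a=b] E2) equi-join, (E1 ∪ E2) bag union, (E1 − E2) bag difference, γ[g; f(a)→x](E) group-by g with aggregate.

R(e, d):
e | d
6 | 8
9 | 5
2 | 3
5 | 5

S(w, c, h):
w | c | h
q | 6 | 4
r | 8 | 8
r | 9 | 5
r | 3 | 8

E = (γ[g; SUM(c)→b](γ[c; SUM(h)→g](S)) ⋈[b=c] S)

Row counts bottom-up:
  S → 4
  γ[c; SUM(h)→g](S) → 4
  γ[g; SUM(c)→b](γ[c; SUM(h)→g](S)) → 3
  S → 4
  (γ[g; SUM(c)→b](γ[c; SUM(h)→g](S)) ⋈[b=c] S) → 2

|E| = 2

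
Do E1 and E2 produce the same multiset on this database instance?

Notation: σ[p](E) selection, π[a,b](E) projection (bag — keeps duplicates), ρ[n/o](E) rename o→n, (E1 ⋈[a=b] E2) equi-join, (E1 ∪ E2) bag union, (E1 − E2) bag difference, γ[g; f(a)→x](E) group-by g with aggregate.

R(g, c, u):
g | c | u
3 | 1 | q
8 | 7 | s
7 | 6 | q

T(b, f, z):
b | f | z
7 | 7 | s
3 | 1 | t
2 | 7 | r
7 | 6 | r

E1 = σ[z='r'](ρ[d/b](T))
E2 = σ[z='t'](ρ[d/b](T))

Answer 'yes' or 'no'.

E1 per-node cardinality:
  T → 4
  ρ[d/b](T) → 4
  σ[z='r'](ρ[d/b](T)) → 2
E2 per-node cardinality:
  T → 4
  ρ[d/b](T) → 4
  σ[z='t'](ρ[d/b](T)) → 1

E1 result:
d | f | z
2 | 7 | r
7 | 6 | r
E2 result:
d | f | z
3 | 1 | t
Witness: (2, 7, 'r') appears 1× in E1 but 0× in E2.

no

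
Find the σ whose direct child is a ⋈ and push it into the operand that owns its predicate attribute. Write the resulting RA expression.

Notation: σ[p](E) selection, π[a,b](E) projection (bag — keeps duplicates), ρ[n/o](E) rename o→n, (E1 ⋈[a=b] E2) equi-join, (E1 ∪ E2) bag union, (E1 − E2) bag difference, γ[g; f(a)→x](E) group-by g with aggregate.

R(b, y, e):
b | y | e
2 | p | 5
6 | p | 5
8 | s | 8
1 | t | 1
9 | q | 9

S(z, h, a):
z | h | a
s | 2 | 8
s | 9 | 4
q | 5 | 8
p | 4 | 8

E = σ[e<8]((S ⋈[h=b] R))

σ filters on e, owned by the right side.
E' = (S ⋈[h=b] σ[e<8](R))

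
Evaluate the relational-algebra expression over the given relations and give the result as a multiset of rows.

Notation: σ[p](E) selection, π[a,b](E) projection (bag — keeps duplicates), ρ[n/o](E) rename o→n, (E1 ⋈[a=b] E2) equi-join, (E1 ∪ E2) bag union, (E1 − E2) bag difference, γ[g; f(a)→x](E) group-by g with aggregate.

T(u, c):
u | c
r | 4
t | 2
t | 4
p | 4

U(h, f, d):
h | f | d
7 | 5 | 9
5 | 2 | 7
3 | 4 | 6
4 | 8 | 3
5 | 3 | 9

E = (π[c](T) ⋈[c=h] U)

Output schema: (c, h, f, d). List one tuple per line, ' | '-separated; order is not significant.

Row counts bottom-up:
  T → 4
  π[c](T) → 4
  U → 5
  (π[c](T) ⋈[c=h] U) → 3

== RESULT ==
c | h | f | d
4 | 4 | 8 | 3
4 | 4 | 8 | 3
4 | 4 | 8 | 3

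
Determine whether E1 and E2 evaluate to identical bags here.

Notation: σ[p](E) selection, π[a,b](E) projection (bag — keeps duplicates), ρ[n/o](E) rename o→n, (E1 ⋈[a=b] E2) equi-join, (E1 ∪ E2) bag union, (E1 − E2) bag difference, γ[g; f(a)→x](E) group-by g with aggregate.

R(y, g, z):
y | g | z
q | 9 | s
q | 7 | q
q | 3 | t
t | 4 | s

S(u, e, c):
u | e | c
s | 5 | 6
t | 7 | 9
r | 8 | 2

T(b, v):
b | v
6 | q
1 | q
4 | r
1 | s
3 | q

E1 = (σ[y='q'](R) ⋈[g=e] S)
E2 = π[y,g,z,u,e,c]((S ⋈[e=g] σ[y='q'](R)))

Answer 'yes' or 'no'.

E1 per-node cardinality:
  R → 4
  σ[y='q'](R) → 3
  S → 3
  (σ[y='q'](R) ⋈[g=e] S) → 1
E2 per-node cardinality:
  S → 3
  R → 4
  σ[y='q'](R) → 3
  (S ⋈[e=g] σ[y='q'](R)) → 1
  π[y,g,z,u,e,c]((S ⋈[e=g] σ[y='q'](R))) → 1

E1 and E2 produce the same multiset:
y | g | z | u | e | c
q | 7 | q | t | 7 | 9

yes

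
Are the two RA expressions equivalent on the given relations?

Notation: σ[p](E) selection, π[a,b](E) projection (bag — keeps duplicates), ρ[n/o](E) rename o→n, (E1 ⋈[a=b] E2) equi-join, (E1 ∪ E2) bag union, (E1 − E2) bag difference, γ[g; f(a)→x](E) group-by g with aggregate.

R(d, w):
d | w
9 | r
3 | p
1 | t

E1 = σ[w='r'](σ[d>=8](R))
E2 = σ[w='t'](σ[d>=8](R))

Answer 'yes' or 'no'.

E1 per-node cardinality:
  R → 3
  σ[d>=8](R) → 1
  σ[w='r'](σ[d>=8](R)) → 1
E2 per-node cardinality:
  R → 3
  σ[d>=8](R) → 1
  σ[w='t'](σ[d>=8](R)) → 0

E1 result:
d | w
9 | r
E2 result:
d | w
(0 rows)
Witness: (9, 'r') appears 1× in E1 but 0× in E2.

no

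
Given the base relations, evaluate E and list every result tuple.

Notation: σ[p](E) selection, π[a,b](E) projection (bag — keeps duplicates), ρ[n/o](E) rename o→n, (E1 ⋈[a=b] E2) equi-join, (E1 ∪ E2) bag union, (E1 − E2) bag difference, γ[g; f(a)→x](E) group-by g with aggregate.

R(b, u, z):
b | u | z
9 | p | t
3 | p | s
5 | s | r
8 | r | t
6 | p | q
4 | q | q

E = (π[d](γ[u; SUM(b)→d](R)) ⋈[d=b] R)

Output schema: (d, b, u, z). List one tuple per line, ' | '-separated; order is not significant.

Row counts bottom-up:
  R → 6
  γ[u; SUM(b)→d](R) → 4
  π[d](γ[u; SUM(b)→d](R)) → 4
  R → 6
  (π[d](γ[u; SUM(b)→d](R)) ⋈[d=b] R) → 3

== RESULT ==
d | b | u | z
4 | 4 | q | q
5 | 5 | s | r
8 | 8 | r | t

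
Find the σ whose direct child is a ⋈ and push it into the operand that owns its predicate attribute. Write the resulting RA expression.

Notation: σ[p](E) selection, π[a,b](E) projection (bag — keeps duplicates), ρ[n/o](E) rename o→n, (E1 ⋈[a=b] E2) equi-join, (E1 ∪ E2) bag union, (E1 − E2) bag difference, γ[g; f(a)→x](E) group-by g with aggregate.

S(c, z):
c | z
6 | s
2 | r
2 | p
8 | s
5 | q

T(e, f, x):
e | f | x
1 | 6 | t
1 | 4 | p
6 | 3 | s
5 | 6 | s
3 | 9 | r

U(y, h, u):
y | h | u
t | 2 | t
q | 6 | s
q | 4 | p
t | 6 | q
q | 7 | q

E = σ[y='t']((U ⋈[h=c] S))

σ filters on y, owned by the left side.
E' = (σ[y='t'](U) ⋈[h=c] S)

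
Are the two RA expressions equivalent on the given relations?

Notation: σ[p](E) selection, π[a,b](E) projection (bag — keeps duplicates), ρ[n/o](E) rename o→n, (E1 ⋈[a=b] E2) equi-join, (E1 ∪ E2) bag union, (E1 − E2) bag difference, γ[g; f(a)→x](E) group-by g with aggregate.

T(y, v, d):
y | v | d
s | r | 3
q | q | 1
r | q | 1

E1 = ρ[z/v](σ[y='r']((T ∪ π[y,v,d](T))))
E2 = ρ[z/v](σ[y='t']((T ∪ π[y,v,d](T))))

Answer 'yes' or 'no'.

E1 stepwise |·|:
  T → 3
  T → 3
  π[y,v,d](T) → 3
  (T ∪ π[y,v,d](T)) → 6
  σ[y='r']((T ∪ π[y,v,d](T))) → 2
  ρ[z/v](σ[y='r']((T ∪ π[y,v,d](T)))) → 2
E2 stepwise |·|:
  T → 3
  T → 3
  π[y,v,d](T) → 3
  (T ∪ π[y,v,d](T)) → 6
  σ[y='t']((T ∪ π[y,v,d](T))) → 0
  ρ[z/v](σ[y='t']((T ∪ π[y,v,d](T)))) → 0

E1 result:
y | z | d
r | q | 1
r | q | 1
E2 result:
y | z | d
(0 rows)
Witness: ('r', 'q', 1) appears 2× in E1 but 0× in E2.

no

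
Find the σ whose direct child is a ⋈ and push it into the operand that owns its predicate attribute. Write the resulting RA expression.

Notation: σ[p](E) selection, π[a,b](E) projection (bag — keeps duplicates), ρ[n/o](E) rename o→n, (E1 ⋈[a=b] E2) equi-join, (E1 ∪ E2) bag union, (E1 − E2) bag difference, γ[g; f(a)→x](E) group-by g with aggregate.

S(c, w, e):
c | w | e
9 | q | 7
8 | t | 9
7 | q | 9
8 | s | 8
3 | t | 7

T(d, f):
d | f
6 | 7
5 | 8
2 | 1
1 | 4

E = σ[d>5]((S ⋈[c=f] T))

σ filters on d, owned by the right side.
E' = (S ⋈[c=f] σ[d>5](T))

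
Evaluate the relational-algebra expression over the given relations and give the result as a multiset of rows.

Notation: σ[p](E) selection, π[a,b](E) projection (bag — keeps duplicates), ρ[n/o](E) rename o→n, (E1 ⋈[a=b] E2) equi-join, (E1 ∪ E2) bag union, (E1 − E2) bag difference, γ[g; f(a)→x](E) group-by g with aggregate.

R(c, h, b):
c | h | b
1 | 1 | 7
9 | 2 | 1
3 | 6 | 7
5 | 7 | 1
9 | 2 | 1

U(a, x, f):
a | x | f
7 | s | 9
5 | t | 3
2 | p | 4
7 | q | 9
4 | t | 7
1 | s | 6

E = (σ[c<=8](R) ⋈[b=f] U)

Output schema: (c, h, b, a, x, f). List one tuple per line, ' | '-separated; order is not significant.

Stepwise |·|:
  R → 5
  σ[c<=8](R) → 3
  U → 6
  (σ[c<=8](R) ⋈[b=f] U) → 2

== RESULT ==
c | h | b | a | x | f
1 | 1 | 7 | 4 | t | 7
3 | 6 | 7 | 4 | t | 7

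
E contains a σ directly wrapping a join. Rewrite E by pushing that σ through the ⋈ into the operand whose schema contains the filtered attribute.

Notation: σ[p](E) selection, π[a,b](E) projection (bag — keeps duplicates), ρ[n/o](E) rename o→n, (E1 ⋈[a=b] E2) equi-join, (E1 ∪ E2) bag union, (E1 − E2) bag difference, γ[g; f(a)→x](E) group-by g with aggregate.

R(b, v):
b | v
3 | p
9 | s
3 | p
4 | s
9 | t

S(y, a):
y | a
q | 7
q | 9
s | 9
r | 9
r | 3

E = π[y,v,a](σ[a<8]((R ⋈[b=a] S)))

σ filters on a, owned by the right side.
E' = π[y,v,a]((R ⋈[b=a] σ[a<8](S)))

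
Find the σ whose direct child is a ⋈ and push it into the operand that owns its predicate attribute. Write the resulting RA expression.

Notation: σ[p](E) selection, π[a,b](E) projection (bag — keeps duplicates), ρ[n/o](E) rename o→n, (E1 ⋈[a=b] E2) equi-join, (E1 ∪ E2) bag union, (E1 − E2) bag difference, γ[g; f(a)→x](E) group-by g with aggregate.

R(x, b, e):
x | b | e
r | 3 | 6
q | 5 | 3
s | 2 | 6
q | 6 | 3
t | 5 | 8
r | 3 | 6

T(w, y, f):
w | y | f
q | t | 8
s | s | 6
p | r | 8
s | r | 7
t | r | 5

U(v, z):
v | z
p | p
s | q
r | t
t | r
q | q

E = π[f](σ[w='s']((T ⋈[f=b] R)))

σ filters on w, owned by the left side.
E' = π[f]((σ[w='s'](T) ⋈[f=b] R))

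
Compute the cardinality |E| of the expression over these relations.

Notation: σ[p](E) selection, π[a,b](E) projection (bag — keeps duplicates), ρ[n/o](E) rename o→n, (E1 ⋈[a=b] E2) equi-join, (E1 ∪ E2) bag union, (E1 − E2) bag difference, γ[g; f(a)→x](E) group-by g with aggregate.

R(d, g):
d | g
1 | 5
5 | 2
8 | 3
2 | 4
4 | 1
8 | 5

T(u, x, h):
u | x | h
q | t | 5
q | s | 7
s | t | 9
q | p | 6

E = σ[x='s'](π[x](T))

Subexpression sizes:
  T → 4
  π[x](T) → 4
  σ[x='s'](π[x](T)) → 1

|E| = 1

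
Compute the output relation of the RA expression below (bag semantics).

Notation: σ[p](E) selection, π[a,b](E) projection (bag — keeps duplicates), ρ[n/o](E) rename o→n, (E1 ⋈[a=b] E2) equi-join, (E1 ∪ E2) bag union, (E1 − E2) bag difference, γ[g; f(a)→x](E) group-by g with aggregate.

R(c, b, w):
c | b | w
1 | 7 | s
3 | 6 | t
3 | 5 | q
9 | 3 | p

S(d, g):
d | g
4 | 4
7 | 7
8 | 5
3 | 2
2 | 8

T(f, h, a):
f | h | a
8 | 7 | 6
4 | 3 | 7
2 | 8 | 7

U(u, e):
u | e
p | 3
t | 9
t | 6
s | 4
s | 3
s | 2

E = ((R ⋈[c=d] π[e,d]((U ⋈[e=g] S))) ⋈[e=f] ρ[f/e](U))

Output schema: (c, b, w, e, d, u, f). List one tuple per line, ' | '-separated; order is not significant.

Per-node cardinality:
  R → 4
  U → 6
  S → 5
  (U ⋈[e=g] S) → 2
  π[e,d]((U ⋈[e=g] S)) → 2
  (R ⋈[c=d] π[e,d]((U ⋈[e=g] S))) → 2
  U → 6
  ρ[f/e](U) → 6
  ((R ⋈[c=d] π[e,d]((U ⋈[e=g] S))) ⋈[e=f] ρ[f/e](U)) → 2

== RESULT ==
c | b | w | e | d | u | f
3 | 5 | q | 2 | 3 | s | 2
3 | 6 | t | 2 | 3 | s | 2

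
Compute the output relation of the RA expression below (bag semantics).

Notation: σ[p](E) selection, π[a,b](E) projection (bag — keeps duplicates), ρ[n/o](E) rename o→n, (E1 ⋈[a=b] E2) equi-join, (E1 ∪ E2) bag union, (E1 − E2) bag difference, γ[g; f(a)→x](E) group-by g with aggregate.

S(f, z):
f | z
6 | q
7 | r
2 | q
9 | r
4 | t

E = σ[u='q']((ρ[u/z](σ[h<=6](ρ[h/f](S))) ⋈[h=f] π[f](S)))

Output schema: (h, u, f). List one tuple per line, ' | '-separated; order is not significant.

Per-node cardinality:
  S → 5
  ρ[h/f](S) → 5
  σ[h<=6](ρ[h/f](S)) → 3
  ρ[u/z](σ[h<=6](ρ[h/f](S))) → 3
  S → 5
  π[f](S) → 5
  (ρ[u/z](σ[h<=6](ρ[h/f](S))) ⋈[h=f] π[f](S)) → 3
  σ[u='q']((ρ[u/z](σ[h<=6](ρ[h/f](S))) ⋈[h=f] π[f](S))) → 2

== RESULT ==
h | u | f
2 | q | 2
6 | q | 6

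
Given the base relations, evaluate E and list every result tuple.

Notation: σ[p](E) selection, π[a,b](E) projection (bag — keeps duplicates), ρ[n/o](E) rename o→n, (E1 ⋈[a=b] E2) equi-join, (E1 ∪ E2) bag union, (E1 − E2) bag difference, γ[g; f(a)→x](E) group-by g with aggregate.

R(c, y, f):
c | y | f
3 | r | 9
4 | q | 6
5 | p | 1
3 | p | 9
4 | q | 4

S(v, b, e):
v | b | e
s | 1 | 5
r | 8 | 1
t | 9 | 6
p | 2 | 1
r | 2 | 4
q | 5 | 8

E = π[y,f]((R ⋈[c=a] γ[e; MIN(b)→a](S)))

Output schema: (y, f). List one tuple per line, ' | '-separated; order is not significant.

Stepwise |·|:
  R → 5
  S → 6
  γ[e; MIN(b)→a](S) → 5
  (R ⋈[c=a] γ[e; MIN(b)→a](S)) → 1
  π[y,f]((R ⋈[c=a] γ[e; MIN(b)→a](S))) → 1

== RESULT ==
y | f
p | 1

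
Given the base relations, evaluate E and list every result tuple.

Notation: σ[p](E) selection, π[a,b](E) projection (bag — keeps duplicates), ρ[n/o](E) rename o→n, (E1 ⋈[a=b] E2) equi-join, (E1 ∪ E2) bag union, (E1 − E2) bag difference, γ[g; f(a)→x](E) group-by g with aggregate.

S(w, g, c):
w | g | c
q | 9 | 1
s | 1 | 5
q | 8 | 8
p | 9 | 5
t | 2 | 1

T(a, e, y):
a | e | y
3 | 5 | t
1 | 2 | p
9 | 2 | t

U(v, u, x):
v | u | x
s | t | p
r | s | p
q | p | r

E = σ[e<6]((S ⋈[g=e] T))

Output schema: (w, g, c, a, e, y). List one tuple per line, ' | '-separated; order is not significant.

Subexpression sizes:
  S → 5
  T → 3
  (S ⋈[g=e] T) → 2
  σ[e<6]((S ⋈[g=e] T)) → 2

== RESULT ==
w | g | c | a | e | y
t | 2 | 1 | 1 | 2 | p
t | 2 | 1 | 9 | 2 | t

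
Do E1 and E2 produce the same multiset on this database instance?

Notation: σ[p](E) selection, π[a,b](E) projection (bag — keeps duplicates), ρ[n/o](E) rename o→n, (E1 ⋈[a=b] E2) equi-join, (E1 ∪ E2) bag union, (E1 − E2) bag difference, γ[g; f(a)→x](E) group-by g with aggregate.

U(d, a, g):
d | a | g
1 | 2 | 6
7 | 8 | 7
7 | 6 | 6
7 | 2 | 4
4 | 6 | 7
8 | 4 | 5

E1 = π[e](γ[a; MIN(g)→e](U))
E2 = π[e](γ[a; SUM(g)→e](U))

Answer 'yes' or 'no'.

E1 subexpression sizes:
  U → 6
  γ[a; MIN(g)→e](U) → 4
  π[e](γ[a; MIN(g)→e](U)) → 4
E2 subexpression sizes:
  U → 6
  γ[a; SUM(g)→e](U) → 4
  π[e](γ[a; SUM(g)→e](U)) → 4

E1 result:
e
4
5
6
7
E2 result:
e
5
7
10
13
Witness: (6,) appears 1× in E1 but 0× in E2.

no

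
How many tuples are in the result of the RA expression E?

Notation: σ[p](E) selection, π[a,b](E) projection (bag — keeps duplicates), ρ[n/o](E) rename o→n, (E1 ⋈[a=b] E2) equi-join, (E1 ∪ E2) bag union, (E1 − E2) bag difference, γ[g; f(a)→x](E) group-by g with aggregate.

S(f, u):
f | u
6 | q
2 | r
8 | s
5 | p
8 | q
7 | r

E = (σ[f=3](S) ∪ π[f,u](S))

Row counts bottom-up:
  S → 6
  σ[f=3](S) → 0
  S → 6
  π[f,u](S) → 6
  (σ[f=3](S) ∪ π[f,u](S)) → 6

|E| = 6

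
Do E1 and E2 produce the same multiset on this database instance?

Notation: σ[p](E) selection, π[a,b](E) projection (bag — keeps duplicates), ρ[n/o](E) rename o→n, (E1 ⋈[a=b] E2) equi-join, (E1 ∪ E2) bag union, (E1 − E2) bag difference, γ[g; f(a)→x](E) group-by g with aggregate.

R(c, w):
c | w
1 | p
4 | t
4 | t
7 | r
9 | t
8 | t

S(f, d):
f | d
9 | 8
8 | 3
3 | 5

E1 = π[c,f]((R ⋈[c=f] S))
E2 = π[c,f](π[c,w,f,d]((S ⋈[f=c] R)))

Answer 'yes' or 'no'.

E1 stepwise |·|:
  R → 6
  S → 3
  (R ⋈[c=f] S) → 2
  π[c,f]((R ⋈[c=f] S)) → 2
E2 stepwise |·|:
  S → 3
  R → 6
  (S ⋈[f=c] R) → 2
  π[c,w,f,d]((S ⋈[f=c] R)) → 2
  π[c,f](π[c,w,f,d]((S ⋈[f=c] R))) → 2

E1 and E2 produce the same multiset:
c | f
8 | 8
9 | 9

yes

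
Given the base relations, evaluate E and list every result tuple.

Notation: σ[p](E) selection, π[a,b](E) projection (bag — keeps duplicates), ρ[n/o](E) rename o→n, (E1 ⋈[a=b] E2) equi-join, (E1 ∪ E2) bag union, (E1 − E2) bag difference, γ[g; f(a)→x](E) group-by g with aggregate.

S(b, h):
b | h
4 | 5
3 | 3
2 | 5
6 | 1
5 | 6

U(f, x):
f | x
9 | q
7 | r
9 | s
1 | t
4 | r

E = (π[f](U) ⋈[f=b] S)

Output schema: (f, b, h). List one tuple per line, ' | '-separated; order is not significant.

Stepwise |·|:
  U → 5
  π[f](U) → 5
  S → 5
  (π[f](U) ⋈[f=b] S) → 1

== RESULT ==
f | b | h
4 | 4 | 5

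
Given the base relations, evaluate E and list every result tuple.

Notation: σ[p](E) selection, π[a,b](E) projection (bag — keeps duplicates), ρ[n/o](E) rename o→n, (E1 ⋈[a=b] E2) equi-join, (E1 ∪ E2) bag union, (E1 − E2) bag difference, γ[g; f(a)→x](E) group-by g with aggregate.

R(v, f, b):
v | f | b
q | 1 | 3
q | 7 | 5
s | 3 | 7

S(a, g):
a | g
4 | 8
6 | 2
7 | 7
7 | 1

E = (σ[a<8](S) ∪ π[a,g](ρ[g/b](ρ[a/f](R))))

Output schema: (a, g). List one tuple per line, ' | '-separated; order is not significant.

Stepwise |·|:
  S → 4
  σ[a<8](S) → 4
  R → 3
  ρ[a/f](R) → 3
  ρ[g/b](ρ[a/f](R)) → 3
  π[a,g](ρ[g/b](ρ[a/f](R))) → 3
  (σ[a<8](S) ∪ π[a,g](ρ[g/b](ρ[a/f](R)))) → 7

== RESULT ==
a | g
1 | 3
3 | 7
4 | 8
6 | 2
7 | 1
7 | 5
7 | 7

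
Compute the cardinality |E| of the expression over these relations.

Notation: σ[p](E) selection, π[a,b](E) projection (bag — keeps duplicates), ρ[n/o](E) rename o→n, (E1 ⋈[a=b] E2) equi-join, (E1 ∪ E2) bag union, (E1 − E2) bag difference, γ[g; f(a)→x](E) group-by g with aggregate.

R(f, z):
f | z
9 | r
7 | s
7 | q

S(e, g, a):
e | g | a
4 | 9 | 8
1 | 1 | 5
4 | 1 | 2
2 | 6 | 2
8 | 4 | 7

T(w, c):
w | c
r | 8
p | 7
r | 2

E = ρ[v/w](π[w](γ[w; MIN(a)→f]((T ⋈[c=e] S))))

Subexpression sizes:
  T → 3
  S → 5
  (T ⋈[c=e] S) → 2
  γ[w; MIN(a)→f]((T ⋈[c=e] S)) → 1
  π[w](γ[w; MIN(a)→f]((T ⋈[c=e] S))) → 1
  ρ[v/w](π[w](γ[w; MIN(a)→f]((T ⋈[c=e] S)))) → 1

|E| = 1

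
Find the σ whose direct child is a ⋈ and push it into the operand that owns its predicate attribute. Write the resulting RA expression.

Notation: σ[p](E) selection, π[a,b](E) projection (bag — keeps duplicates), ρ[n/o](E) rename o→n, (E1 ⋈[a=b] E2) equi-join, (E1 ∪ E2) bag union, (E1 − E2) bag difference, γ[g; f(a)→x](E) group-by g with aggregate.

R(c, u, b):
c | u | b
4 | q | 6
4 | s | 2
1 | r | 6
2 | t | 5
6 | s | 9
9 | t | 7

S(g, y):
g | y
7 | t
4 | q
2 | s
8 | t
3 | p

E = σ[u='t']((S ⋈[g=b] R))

σ filters on u, owned by the right side.
E' = (S ⋈[g=b] σ[u='t'](R))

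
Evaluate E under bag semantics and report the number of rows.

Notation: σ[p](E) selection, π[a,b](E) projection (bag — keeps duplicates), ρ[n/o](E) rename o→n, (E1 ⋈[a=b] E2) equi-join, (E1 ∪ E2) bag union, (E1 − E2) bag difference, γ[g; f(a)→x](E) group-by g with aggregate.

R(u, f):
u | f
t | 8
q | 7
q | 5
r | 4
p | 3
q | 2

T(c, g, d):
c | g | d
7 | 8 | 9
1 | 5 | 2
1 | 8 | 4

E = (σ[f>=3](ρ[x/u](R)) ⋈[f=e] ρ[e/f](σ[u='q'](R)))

Subexpression sizes:
  R → 6
  ρ[x/u](R) → 6
  σ[f>=3](ρ[x/u](R)) → 5
  R → 6
  σ[u='q'](R) → 3
  ρ[e/f](σ[u='q'](R)) → 3
  (σ[f>=3](ρ[x/u](R)) ⋈[f=e] ρ[e/f](σ[u='q'](R))) → 2

|E| = 2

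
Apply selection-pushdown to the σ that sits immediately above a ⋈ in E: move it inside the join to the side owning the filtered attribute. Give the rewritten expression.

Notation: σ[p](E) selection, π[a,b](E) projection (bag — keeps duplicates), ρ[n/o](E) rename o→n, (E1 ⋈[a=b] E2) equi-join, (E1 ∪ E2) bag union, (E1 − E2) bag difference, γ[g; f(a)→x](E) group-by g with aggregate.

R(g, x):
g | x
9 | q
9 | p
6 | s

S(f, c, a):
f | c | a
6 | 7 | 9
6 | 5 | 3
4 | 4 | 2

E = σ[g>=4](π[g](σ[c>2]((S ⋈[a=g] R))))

σ filters on c, owned by the left side.
E' = σ[g>=4](π[g]((σ[c>2](S) ⋈[a=g] R)))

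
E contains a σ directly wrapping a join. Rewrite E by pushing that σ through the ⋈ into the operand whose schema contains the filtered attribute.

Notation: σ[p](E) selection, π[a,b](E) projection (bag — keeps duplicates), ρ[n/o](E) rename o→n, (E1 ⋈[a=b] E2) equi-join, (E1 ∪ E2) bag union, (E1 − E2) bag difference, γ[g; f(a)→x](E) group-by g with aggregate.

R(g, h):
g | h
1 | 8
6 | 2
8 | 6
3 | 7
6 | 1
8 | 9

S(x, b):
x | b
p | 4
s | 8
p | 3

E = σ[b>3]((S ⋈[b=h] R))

σ filters on b, owned by the left side.
E' = (σ[b>3](S) ⋈[b=h] R)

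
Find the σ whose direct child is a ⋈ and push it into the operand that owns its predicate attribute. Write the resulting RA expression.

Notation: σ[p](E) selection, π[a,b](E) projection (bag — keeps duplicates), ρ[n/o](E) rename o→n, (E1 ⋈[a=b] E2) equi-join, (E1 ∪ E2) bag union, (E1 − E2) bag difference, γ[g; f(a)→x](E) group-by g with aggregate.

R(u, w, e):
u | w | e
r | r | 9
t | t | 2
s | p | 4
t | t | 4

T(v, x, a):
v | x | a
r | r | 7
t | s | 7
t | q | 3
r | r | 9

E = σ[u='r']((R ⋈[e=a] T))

σ filters on u, owned by the left side.
E' = (σ[u='r'](R) ⋈[e=a] T)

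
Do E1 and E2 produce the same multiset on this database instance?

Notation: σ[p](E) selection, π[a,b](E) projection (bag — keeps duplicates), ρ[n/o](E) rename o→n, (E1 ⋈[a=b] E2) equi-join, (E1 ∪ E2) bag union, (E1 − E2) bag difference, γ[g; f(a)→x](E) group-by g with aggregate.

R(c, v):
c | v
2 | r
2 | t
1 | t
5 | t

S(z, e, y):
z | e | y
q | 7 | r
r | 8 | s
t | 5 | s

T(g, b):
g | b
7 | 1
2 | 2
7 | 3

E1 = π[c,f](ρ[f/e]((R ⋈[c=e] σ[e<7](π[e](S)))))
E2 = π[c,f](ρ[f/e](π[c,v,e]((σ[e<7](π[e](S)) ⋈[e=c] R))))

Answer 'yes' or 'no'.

E1 row counts bottom-up:
  R → 4
  S → 3
  π[e](S) → 3
  σ[e<7](π[e](S)) → 1
  (R ⋈[c=e] σ[e<7](π[e](S))) → 1
  ρ[f/e]((R ⋈[c=e] σ[e<7](π[e](S)))) → 1
  π[c,f](ρ[f/e]((R ⋈[c=e] σ[e<7](π[e](S))))) → 1
E2 row counts bottom-up:
  S → 3
  π[e](S) → 3
  σ[e<7](π[e](S)) → 1
  R → 4
  (σ[e<7](π[e](S)) ⋈[e=c] R) → 1
  π[c,v,e]((σ[e<7](π[e](S)) ⋈[e=c] R)) → 1
  ρ[f/e](π[c,v,e]((σ[e<7](π[e](S)) ⋈[e=c] R))) → 1
  π[c,f](ρ[f/e](π[c,v,e]((σ[e<7](π[e](S)) ⋈[e=c] R)))) → 1

E1 and E2 produce the same multiset:
c | f
5 | 5

yes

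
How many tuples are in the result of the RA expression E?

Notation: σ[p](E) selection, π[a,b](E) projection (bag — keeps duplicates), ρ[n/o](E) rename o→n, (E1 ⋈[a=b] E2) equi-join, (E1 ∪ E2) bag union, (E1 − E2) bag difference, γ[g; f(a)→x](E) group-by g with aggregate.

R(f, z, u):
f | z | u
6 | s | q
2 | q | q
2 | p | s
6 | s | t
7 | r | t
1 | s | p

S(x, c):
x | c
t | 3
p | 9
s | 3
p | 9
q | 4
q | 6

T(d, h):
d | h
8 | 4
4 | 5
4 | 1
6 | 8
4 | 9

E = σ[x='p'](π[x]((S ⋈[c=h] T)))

Per-node cardinality:
  S → 6
  T → 5
  (S ⋈[c=h] T) → 3
  π[x]((S ⋈[c=h] T)) → 3
  σ[x='p'](π[x]((S ⋈[c=h] T))) → 2

|E| = 2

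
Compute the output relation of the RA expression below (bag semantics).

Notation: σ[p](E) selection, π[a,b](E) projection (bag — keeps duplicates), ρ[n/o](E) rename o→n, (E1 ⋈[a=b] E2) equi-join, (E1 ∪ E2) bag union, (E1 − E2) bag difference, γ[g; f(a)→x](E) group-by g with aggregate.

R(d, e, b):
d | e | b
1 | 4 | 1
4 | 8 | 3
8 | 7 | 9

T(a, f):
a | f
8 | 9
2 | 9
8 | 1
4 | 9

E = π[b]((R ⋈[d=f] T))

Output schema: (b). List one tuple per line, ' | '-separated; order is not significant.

Subexpression sizes:
  R → 3
  T → 4
  (R ⋈[d=f] T) → 1
  π[b]((R ⋈[d=f] T)) → 1

== RESULT ==
b
1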